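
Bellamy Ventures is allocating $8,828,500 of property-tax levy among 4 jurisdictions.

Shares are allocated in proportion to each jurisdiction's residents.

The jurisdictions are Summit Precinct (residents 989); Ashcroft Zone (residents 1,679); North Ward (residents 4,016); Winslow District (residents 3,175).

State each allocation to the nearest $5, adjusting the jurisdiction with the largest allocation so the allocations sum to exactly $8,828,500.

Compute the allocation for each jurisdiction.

Summit Precinct: $885,625 · Ashcroft Zone: $1,503,505 · North Ward: $3,596,235 · Winslow District: $2,843,135

Total residents = 9,859.
Pro-rata amounts: Summit Precinct 989/9,859 × $8,828,500 = 885,625.98; Ashcroft Zone 1,679/9,859 × $8,828,500 = 1,503,504.56; North Ward 4,016/9,859 × $8,828,500 = 3,596,232.48; Winslow District 3,175/9,859 × $8,828,500 = 2,843,136.98.
At nearest $5: Summit Precinct $885,625; Ashcroft Zone $1,503,505; North Ward $3,596,230; Winslow District $2,843,135. Sum = $8,828,495.
Difference $8,828,500 − $8,828,495 = +$5 applied to largest allocation (North Ward): North Ward becomes $3,596,235.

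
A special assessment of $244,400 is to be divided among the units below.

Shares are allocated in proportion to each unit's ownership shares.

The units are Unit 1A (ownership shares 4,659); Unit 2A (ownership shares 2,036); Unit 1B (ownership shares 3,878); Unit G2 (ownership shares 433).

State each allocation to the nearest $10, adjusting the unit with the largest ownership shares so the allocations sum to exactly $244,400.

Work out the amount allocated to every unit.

Unit 1A: $103,450 | Unit 2A: $45,210 | Unit 1B: $86,120 | Unit G2: $9,620

Ownership shares total: 11,006.
Unrounded shares: Unit 1A 4,659/11,006 × $244,400 = 103,458.08; Unit 2A 2,036/11,006 × $244,400 = 45,211.56; Unit 1B 3,878/11,006 × $244,400 = 86,115.14; Unit G2 433/11,006 × $244,400 = 9,615.23.
At nearest $10: Unit 1A $103,460; Unit 2A $45,210; Unit 1B $86,120; Unit G2 $9,620. Sum = $244,410.
Difference $244,400 − $244,410 = −$10 applied to largest ownership shares (Unit 1A): Unit 1A becomes $103,450.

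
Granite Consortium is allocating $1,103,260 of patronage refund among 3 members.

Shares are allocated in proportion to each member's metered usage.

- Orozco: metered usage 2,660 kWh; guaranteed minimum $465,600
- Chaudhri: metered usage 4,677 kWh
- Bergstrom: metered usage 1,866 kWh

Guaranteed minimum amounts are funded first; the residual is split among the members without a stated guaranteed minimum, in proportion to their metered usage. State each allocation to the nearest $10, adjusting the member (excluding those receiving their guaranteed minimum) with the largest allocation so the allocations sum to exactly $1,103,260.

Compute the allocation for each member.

Orozco: $465,600; Chaudhri: $455,810; Bergstrom: $181,850

Fund the minimums — Orozco $465,600. Residual $637,660.
Residual split over remaining metered usage 6,543: Chaudhri 455,805.57 → $455,810; Bergstrom 181,854.43 → $181,850.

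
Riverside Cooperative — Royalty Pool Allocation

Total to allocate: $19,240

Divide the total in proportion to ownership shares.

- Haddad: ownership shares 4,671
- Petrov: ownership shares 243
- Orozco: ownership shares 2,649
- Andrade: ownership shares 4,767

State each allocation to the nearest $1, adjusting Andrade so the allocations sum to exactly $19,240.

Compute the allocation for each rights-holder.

Haddad: $7,289; Petrov: $379; Orozco: $4,134; Andrade: $7,438

Sum of ownership shares: 12,330.
Proportional shares: Haddad 4,671/12,330 × $19,240 = 7,288.73; Petrov 243/12,330 × $19,240 = 379.18; Orozco 2,649/12,330 × $19,240 = 4,133.56; Andrade 4,767/12,330 × $19,240 = 7,438.53.
Rounded to nearest $1: Haddad $7,289; Petrov $379; Orozco $4,134; Andrade $7,439. Sum = $19,241.
Difference $19,240 − $19,241 = −$1 applied to Andrade: Andrade becomes $7,438.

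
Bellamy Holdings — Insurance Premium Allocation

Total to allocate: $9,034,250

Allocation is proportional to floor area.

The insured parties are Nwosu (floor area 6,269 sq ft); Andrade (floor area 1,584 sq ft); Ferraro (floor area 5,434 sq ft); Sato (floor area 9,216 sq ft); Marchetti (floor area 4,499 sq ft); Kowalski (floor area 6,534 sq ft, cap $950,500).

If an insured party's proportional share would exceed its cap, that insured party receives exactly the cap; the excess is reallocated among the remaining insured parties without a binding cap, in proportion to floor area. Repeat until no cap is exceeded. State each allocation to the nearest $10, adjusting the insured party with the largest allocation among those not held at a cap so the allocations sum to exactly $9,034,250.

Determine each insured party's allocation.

Floor area total: 33,536.
Proportional shares (ignoring caps): Nwosu 1,688,803.47; Andrade 426,713.14; Ferraro 1,463,863.15; Sato 2,482,694.66; Marchetti 1,211,983.86; Kowalski 1,760,191.72.
Held at cap: Kowalski ($950,500); balance $8,083,750 reallocated over remaining floor area 27,002.
Remaining shares: Nwosu 1,876,787.97 → $1,876,790; Andrade 474,211.54 → $474,210; Ferraro 1,626,809.03 → $1,626,810; Sato 2,759,048.96 → $2,759,050; Marchetti 1,346,892.50 → $1,346,890.

Nwosu: $1,876,790 · Andrade: $474,210 · Ferraro: $1,626,810 · Sato: $2,759,050 · Marchetti: $1,346,890 · Kowalski: $950,500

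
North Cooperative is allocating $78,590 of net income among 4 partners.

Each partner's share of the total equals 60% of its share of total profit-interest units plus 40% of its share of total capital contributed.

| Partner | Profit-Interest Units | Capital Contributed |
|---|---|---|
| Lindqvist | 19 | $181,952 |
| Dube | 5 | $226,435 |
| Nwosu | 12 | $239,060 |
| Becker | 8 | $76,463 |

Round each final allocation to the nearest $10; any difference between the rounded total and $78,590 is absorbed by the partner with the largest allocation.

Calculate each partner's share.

Profit-interest units total 44; capital contributed total 723,910.
Blended shares (60% profit-interest units + 40% capital contributed): Lindqvist 0.3596; Dube 0.1933; Nwosu 0.2957; Becker 0.1513.
Proportional shares: Lindqvist 28,263.27; Dube 15,191.41; Nwosu 23,241.43; Becker 11,893.88.
After rounding ($10): Lindqvist $28,260; Dube $15,190; Nwosu $23,240; Becker $11,890. Sum = $78,580.
Difference $78,590 − $78,580 = +$10 applied to largest allocation (Lindqvist): Lindqvist becomes $28,270.

Lindqvist: $28,270 | Dube: $15,190 | Nwosu: $23,240 | Becker: $11,890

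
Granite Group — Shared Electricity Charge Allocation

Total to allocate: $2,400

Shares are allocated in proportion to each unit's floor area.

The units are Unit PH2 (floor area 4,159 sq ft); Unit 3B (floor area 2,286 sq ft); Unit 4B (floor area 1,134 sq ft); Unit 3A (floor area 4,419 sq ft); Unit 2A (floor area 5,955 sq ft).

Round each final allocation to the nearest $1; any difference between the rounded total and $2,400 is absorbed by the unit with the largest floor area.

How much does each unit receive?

Combined floor area = 17,953.
Raw shares: Unit PH2 4,159/17,953 × $2,400 = 555.99; Unit 3B 2,286/17,953 × $2,400 = 305.60; Unit 4B 1,134/17,953 × $2,400 = 151.60; Unit 3A 4,419/17,953 × $2,400 = 590.74; Unit 2A 5,955/17,953 × $2,400 = 796.08.
At nearest $1: Unit PH2 $556; Unit 3B $306; Unit 4B $152; Unit 3A $591; Unit 2A $796. Sum = $2,401.
Difference $2,400 − $2,401 = −$1 applied to largest floor area (Unit 2A): Unit 2A becomes $795.

Unit PH2: $556; Unit 3B: $306; Unit 4B: $152; Unit 3A: $591; Unit 2A: $795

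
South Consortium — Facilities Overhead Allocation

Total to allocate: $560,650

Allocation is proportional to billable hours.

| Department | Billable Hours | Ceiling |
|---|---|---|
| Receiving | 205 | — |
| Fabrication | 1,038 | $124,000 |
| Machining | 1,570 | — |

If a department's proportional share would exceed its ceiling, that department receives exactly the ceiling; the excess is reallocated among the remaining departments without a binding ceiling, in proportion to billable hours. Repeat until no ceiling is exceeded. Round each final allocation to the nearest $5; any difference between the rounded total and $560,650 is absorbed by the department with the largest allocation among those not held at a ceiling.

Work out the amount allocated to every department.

Combined billable hours = 2,813.
Unconstrained shares: Receiving 40,857.89; Fabrication 206,880.45; Machining 312,911.66.
Capped: Fabrication ($124,000); residual $436,650 reallocated over remaining billable hours 1,775.
Redistributed shares: Receiving 50,430.00 → $50,430; Machining 386,220.00 → $386,220.

Receiving: $50,430 | Fabrication: $124,000 | Machining: $386,220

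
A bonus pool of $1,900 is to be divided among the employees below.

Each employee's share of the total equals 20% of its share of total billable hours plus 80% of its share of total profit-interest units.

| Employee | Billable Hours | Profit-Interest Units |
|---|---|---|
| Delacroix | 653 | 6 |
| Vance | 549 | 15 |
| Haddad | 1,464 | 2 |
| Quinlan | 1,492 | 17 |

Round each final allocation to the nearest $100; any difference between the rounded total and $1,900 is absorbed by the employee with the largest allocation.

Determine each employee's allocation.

Billable hours total 4,158; profit-interest units total 40.
Blended shares (20% billable hours + 80% profit-interest units): Delacroix 0.1514; Vance 0.3264; Haddad 0.1104; Quinlan 0.4118.
Raw shares: Delacroix 287.68; Vance 620.17; Haddad 209.80; Quinlan 782.35.
Rounded to nearest $100: Delacroix $300; Vance $600; Haddad $200; Quinlan $800. Sum = $1,900.
Sum already equals the total — no adjustment.

Delacroix: $300 · Vance: $600 · Haddad: $200 · Quinlan: $800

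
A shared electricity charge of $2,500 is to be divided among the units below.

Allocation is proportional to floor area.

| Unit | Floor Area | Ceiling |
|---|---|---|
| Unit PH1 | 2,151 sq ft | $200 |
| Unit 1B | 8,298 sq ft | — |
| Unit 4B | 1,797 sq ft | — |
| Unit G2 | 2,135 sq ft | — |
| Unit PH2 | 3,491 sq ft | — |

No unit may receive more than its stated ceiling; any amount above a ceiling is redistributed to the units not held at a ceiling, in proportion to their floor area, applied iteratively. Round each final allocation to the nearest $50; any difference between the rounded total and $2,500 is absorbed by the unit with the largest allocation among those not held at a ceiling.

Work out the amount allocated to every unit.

Total floor area = 17,872.
Pro-rata shares before constraints: Unit PH1 300.89; Unit 1B 1,160.75; Unit 4B 251.37; Unit G2 298.65; Unit PH2 488.33.
Capped: Unit PH1 ($200); remaining pool $2,300 reallocated over remaining floor area 15,721.
Shares after redistribution: Unit 1B 1,214.01 → $1,200; Unit 4B 262.90 → $250; Unit G2 312.35 → $300; Unit PH2 510.74 → $500.
Rounding difference +$50 applied to Unit 1B → $1,250.

Unit PH1: $200 | Unit 1B: $1,250 | Unit 4B: $250 | Unit G2: $300 | Unit PH2: $500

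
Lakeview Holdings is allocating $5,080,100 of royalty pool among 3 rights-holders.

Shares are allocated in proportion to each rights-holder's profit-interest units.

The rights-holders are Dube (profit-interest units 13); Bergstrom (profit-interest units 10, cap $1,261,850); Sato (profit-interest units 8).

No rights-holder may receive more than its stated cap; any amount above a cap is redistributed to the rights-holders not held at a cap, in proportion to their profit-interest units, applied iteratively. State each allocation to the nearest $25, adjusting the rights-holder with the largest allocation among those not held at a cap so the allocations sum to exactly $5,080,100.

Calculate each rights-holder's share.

Total profit-interest units = 31.
Pro-rata shares before constraints: Dube 2,130,364.52; Bergstrom 1,638,741.94; Sato 1,310,993.55.
Capped: Bergstrom ($1,261,850); remaining pool $3,818,250 reallocated over remaining profit-interest units 21.
Remaining shares: Dube 2,363,678.57 → $2,363,675; Sato 1,454,571.43 → $1,454,575.

Dube: $2,363,675 | Bergstrom: $1,261,850 | Sato: $1,454,575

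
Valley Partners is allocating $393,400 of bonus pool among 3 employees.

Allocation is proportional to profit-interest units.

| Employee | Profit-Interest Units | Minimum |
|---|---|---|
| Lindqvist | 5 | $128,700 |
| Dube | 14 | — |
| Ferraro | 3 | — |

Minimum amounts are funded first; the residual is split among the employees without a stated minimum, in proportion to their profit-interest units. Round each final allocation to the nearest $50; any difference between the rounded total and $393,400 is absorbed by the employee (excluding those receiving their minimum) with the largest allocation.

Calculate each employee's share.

Guaranteed amounts: Lindqvist $128,700. Balance $264,700.
Balance split over remaining profit-interest units 17: Dube 217,988.24 → $218,000; Ferraro 46,711.76 → $46,700.

Lindqvist: $128,700 · Dube: $218,000 · Ferraro: $46,700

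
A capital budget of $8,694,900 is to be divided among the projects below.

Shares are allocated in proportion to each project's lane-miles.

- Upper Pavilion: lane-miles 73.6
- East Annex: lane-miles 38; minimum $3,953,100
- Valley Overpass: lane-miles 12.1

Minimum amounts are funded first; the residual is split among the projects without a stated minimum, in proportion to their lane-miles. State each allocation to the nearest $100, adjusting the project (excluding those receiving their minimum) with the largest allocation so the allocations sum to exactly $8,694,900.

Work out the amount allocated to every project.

Fund the minimums — East Annex $3,953,100. Balance $4,741,800.
Balance split over remaining lane-miles 85.7: Upper Pavilion 4,072,304.32 → $4,072,300; Valley Overpass 669,495.68 → $669,500.

Upper Pavilion: $4,072,300 | East Annex: $3,953,100 | Valley Overpass: $669,500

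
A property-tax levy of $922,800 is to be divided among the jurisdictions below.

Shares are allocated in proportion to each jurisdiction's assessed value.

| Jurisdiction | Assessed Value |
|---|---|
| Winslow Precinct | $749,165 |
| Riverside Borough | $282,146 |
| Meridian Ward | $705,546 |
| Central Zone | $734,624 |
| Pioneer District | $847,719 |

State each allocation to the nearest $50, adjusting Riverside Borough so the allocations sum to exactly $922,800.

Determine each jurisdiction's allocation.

Winslow Precinct: $208,300 · Riverside Borough: $78,400 · Meridian Ward: $196,150 · Central Zone: $204,250 · Pioneer District: $235,700

Total assessed value = 3,319,200.
Unrounded shares: Winslow Precinct 749,165/3,319,200 × $922,800 = 208,281.95; Riverside Borough 282,146/3,319,200 × $922,800 = 78,441.89; Meridian Ward 705,546/3,319,200 × $922,800 = 196,155.05; Central Zone 734,624/3,319,200 × $922,800 = 204,239.28; Pioneer District 847,719/3,319,200 × $922,800 = 235,681.82.
After rounding ($50): Winslow Precinct $208,300; Riverside Borough $78,450; Meridian Ward $196,150; Central Zone $204,250; Pioneer District $235,700. Sum = $922,850.
Difference $922,800 − $922,850 = −$50 applied to Riverside Borough: Riverside Borough becomes $78,400.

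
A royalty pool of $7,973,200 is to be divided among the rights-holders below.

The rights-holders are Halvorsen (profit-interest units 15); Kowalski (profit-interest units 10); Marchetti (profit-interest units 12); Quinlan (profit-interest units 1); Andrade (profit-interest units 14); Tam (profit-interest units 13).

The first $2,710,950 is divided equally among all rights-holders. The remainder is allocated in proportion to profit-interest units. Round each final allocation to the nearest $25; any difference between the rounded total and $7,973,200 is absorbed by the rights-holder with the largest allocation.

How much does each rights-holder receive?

Halvorsen: $1,666,200; Kowalski: $1,261,400; Marchetti: $1,423,325; Quinlan: $532,775; Andrade: $1,585,225; Tam: $1,504,275

$2,710,950 shared equally gives $451,825 per rights-holder.
Remainder $5,262,250 by profit-interest units (total 65): Halvorsen 1,214,365.38 → $1,214,375; Kowalski 809,576.92 → $809,575; Marchetti 971,492.31 → $971,500; Quinlan 80,957.69 → $80,950; Andrade 1,133,407.69 → $1,133,400; Tam 1,052,450.00 → $1,052,450.
Totals: Halvorsen $451,825 + $1,214,375 = $1,666,200; Kowalski $451,825 + $809,575 = $1,261,400; Marchetti $451,825 + $971,500 = $1,423,325; Quinlan $451,825 + $80,950 = $532,775; Andrade $451,825 + $1,133,400 = $1,585,225; Tam $451,825 + $1,052,450 = $1,504,275.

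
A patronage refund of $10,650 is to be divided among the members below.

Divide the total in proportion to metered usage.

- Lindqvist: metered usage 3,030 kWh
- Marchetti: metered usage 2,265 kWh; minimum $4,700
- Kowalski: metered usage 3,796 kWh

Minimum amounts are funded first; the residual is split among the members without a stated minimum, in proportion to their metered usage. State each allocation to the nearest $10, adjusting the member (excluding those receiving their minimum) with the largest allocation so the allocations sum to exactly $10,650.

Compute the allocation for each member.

Fund the minimums — Marchetti $4,700. Residual $5,950.
Residual split over remaining metered usage 6,826: Lindqvist 2,641.15 → $2,640; Kowalski 3,308.85 → $3,310.

Lindqvist: $2,640; Marchetti: $4,700; Kowalski: $3,310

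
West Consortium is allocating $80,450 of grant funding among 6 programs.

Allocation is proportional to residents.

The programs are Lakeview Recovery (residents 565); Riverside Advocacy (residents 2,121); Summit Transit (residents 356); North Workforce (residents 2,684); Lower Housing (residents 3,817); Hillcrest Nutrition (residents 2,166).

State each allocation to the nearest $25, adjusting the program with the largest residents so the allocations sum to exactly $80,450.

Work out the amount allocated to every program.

Lakeview Recovery: $3,875; Riverside Advocacy: $14,575; Summit Transit: $2,450; North Workforce: $18,450; Lower Housing: $26,225; Hillcrest Nutrition: $14,875

Combined residents = 565 + 2,121 + 356 + 2,684 + 3,817 + 2,166 = 11,709.
Pro-rata amounts: Lakeview Recovery 3,881.99; Riverside Advocacy 14,572.93; Summit Transit 2,446.00; North Workforce 18,441.18; Lower Housing 26,225.78; Hillcrest Nutrition 14,882.12.
At nearest $25: Lakeview Recovery $3,875; Riverside Advocacy $14,575; Summit Transit $2,450; North Workforce $18,450; Lower Housing $26,225; Hillcrest Nutrition $14,875. Sum = $80,450.
Sum already equals the total — no adjustment.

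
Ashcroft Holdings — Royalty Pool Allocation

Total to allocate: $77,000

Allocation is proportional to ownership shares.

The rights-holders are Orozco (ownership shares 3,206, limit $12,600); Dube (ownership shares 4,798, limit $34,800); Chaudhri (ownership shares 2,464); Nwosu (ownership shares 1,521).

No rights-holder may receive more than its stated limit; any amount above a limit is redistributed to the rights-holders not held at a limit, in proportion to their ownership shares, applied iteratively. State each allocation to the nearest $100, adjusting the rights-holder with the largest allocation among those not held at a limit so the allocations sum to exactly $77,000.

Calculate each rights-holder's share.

Orozco: $12,600; Dube: $34,800; Chaudhri: $18,300; Nwosu: $11,300

Sum of ownership shares: 11,989.
Proportional shares (ignoring caps): Orozco 20,590.71; Dube 30,815.41; Chaudhri 15,825.17; Nwosu 9,768.70.
Cap binds for Orozco ($12,600); balance $64,400 reallocated over remaining ownership shares 8,783.
Cap binds for Dube ($34,800); balance $29,600 reallocated over remaining ownership shares 3,985.
Remaining shares: Chaudhri 18,302.23 → $18,300; Nwosu 11,297.77 → $11,300.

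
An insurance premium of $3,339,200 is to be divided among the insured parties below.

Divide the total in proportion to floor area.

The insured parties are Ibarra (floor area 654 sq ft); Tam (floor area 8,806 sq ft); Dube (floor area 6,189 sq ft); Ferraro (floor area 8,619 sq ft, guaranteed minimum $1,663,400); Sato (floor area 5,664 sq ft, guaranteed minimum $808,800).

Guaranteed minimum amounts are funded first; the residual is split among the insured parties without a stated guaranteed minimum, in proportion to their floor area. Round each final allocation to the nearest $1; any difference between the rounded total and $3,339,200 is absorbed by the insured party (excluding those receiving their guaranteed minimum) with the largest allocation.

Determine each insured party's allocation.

Ibarra: $36,233 · Tam: $487,878 · Dube: $342,889 · Ferraro: $1,663,400 · Sato: $808,800

Minimums first: Ferraro $1,663,400; Sato $808,800. Balance $867,000.
Balance split over remaining floor area 15,649: Ibarra 36,233.497 → $36,233; Tam 487,877.95 → $487,878; Dube 342,888.56 → $342,889.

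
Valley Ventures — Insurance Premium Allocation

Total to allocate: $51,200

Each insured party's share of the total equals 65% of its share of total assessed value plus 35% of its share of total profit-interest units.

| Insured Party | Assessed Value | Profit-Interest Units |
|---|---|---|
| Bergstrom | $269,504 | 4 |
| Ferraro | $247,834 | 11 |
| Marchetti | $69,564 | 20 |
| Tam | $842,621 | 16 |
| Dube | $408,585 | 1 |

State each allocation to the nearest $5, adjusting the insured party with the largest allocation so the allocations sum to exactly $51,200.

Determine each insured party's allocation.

Bergstrom: $6,260 | Ferraro: $8,280 | Marchetti: $8,150 | Tam: $20,770 | Dube: $7,740

Totals — assessed value 1,838,108, profit-interest units 52.
Composite weights (65% assessed value + 35% profit-interest units): Bergstrom 0.1222; Ferraro 0.1617; Marchetti 0.1592; Tam 0.4057; Dube 0.1512.
Raw shares: Bergstrom 6,257.99; Ferraro 8,277.95; Marchetti 8,151.80; Tam 20,769.98; Dube 7,742.28.
After rounding ($5): Bergstrom $6,260; Ferraro $8,280; Marchetti $8,150; Tam $20,770; Dube $7,740. Sum = $51,200.
Sum already equals the total — no adjustment.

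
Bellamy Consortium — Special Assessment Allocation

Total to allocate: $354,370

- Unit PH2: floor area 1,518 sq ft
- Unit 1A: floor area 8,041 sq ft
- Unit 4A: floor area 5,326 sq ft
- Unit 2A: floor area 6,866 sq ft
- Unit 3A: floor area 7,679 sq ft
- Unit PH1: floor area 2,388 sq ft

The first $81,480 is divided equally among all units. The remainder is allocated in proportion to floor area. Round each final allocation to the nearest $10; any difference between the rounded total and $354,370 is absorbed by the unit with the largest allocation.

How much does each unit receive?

Unit PH2: $26,600 · Unit 1A: $82,540 · Unit 4A: $59,260 · Unit 2A: $72,470 · Unit 3A: $79,440 · Unit PH1: $34,060

$81,480 shared equally gives $13,580 per unit.
Remainder $272,890 by floor area (total 31,818): Unit PH2 13,019.27 → $13,020; Unit 1A 68,964.38 → $68,960; Unit 4A 45,678.93 → $45,680; Unit 2A 58,886.88 → $58,890; Unit 3A 65,859.65 → $65,860; Unit PH1 20,480.90 → $20,480.
Totals: Unit PH2 $13,580 + $13,020 = $26,600; Unit 1A $13,580 + $68,960 = $82,540; Unit 4A $13,580 + $45,680 = $59,260; Unit 2A $13,580 + $58,890 = $72,470; Unit 3A $13,580 + $65,860 = $79,440; Unit PH1 $13,580 + $20,480 = $34,060.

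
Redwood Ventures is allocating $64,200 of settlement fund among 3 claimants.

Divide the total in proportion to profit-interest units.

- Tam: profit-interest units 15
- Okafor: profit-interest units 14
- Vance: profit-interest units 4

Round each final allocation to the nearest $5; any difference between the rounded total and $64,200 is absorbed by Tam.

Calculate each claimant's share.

Profit-interest units total: 33.
Raw shares: Tam 15/33 × $64,200 = 29,181.82; Okafor 14/33 × $64,200 = 27,236.36; Vance 4/33 × $64,200 = 7,781.82.
After rounding ($5): Tam $29,180; Okafor $27,235; Vance $7,780. Sum = $64,195.
Difference $64,200 − $64,195 = +$5 applied to Tam: Tam becomes $29,185.

Tam: $29,185 | Okafor: $27,235 | Vance: $7,780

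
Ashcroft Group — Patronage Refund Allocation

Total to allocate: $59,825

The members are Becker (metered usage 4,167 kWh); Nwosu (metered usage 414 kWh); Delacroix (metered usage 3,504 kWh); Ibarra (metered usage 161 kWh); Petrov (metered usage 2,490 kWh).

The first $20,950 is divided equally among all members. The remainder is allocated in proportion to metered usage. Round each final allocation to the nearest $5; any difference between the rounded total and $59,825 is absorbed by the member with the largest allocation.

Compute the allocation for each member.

First tranche $20,950 split equally: $4,190 each.
Remainder $38,875 by metered usage (total 10,736): Becker 15,088.69 → $15,090; Nwosu 1,499.09 → $1,500; Delacroix 12,687.97 → $12,690; Ibarra 582.98 → $585; Petrov 9,016.28 → $9,015.
Rounding difference −$5 on remainder applied to Becker.
Totals: Becker $4,190 + $15,085 = $19,275; Nwosu $4,190 + $1,500 = $5,690; Delacroix $4,190 + $12,690 = $16,880; Ibarra $4,190 + $585 = $4,775; Petrov $4,190 + $9,015 = $13,205.

Becker: $19,275 | Nwosu: $5,690 | Delacroix: $16,880 | Ibarra: $4,775 | Petrov: $13,205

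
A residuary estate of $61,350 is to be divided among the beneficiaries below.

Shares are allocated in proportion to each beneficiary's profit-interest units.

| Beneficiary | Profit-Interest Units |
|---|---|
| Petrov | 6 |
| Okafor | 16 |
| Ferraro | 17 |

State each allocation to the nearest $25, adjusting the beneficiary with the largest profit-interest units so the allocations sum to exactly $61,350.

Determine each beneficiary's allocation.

Petrov: $9,450 · Okafor: $25,175 · Ferraro: $26,725

Sum of profit-interest units: 6 + 16 + 17 = 39.
Proportional shares: Petrov 9,438.46; Okafor 25,169.23; Ferraro 26,742.31.
Rounded to nearest $25: Petrov $9,450; Okafor $25,175; Ferraro $26,750. Sum = $61,375.
Difference $61,350 − $61,375 = −$25 applied to largest profit-interest units (Ferraro): Ferraro becomes $26,725.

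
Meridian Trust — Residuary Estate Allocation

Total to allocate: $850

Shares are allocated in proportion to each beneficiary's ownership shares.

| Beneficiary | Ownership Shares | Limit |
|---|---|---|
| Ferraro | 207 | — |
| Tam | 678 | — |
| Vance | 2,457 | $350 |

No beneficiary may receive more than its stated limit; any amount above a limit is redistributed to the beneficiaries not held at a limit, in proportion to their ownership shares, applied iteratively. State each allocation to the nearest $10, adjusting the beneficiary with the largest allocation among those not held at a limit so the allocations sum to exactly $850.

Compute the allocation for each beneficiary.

Sum of ownership shares: 3,342.
Unconstrained shares: Ferraro 52.65; Tam 172.44; Vance 624.91.
Cap binds for Vance ($350); remaining pool $500 reallocated over remaining ownership shares 885.
Remaining shares: Ferraro 116.95 → $120; Tam 383.05 → $380.

Ferraro: $120 | Tam: $380 | Vance: $350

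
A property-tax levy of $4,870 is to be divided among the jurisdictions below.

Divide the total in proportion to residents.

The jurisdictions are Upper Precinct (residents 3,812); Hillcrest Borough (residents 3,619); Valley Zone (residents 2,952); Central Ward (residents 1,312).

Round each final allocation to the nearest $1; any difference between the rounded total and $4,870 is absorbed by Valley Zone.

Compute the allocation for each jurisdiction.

Upper Precinct: $1,587 | Hillcrest Borough: $1,507 | Valley Zone: $1,230 | Central Ward: $546

Residents total: 11,695.
Proportional shares: Upper Precinct 3,812/11,695 × $4,870 = 1,587.38; Hillcrest Borough 3,619/11,695 × $4,870 = 1,507.01; Valley Zone 2,952/11,695 × $4,870 = 1,229.26; Central Ward 1,312/11,695 × $4,870 = 546.34.
After rounding ($1): Upper Precinct $1,587; Hillcrest Borough $1,507; Valley Zone $1,229; Central Ward $546. Sum = $4,869.
Difference $4,870 − $4,869 = +$1 applied to Valley Zone: Valley Zone becomes $1,230.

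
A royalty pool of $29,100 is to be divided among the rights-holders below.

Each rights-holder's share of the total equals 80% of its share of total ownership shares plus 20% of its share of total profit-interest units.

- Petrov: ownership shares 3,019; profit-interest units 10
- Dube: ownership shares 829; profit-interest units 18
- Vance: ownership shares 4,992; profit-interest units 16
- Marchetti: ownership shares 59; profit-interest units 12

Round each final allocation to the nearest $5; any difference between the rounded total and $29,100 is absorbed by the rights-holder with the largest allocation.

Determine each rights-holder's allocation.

Petrov: $8,935 · Dube: $4,040 · Vance: $14,725 · Marchetti: $1,400

Ownership shares total 8,899; profit-interest units total 56.
Composite weights (80% ownership shares + 20% profit-interest units): Petrov 0.3071; Dube 0.1388; Vance 0.5059; Marchetti 0.0482.
Proportional shares: Petrov 8,937.06; Dube 4,039.40; Vance 14,722.05; Marchetti 1,401.49.
Rounded to nearest $5: Petrov $8,935; Dube $4,040; Vance $14,720; Marchetti $1,400. Sum = $29,095.
Difference $29,100 − $29,095 = +$5 applied to largest allocation (Vance): Vance becomes $14,725.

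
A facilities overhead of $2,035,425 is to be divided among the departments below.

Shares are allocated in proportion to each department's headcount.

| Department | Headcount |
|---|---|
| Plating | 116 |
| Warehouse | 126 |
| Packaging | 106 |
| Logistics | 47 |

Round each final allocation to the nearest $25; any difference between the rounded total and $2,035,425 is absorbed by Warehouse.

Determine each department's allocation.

Combined headcount = 395.
Raw shares: Plating 116/395 × $2,035,425 = 597,745.06; Warehouse 126/395 × $2,035,425 = 649,274.81; Packaging 106/395 × $2,035,425 = 546,215.32; Logistics 47/395 × $2,035,425 = 242,189.81.
Rounded to nearest $25: Plating $597,750; Warehouse $649,275; Packaging $546,225; Logistics $242,200. Sum = $2,035,450.
Difference $2,035,425 − $2,035,450 = −$25 applied to Warehouse: Warehouse becomes $649,250.

Plating: $597,750 · Warehouse: $649,250 · Packaging: $546,225 · Logistics: $242,200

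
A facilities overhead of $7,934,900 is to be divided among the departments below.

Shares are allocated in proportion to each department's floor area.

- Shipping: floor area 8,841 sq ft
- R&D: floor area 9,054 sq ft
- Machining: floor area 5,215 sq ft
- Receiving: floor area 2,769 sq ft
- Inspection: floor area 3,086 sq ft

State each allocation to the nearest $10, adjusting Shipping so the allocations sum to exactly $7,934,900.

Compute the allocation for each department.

Floor area total: 28,965.
Unrounded shares: Shipping 8,841/28,965 × $7,934,900 = 2,421,973.10; R&D 9,054/28,965 × $7,934,900 = 2,480,324.00; Machining 5,215/28,965 × $7,934,900 = 1,428,638.13; Receiving 2,769/28,965 × $7,934,900 = 758,561.65; Inspection 3,086/28,965 × $7,934,900 = 845,403.12.
After rounding ($10): Shipping $2,421,970; R&D $2,480,320; Machining $1,428,640; Receiving $758,560; Inspection $845,400. Sum = $7,934,890.
Difference $7,934,900 − $7,934,890 = +$10 applied to Shipping: Shipping becomes $2,421,980.

Shipping: $2,421,980; R&D: $2,480,320; Machining: $1,428,640; Receiving: $758,560; Inspection: $845,400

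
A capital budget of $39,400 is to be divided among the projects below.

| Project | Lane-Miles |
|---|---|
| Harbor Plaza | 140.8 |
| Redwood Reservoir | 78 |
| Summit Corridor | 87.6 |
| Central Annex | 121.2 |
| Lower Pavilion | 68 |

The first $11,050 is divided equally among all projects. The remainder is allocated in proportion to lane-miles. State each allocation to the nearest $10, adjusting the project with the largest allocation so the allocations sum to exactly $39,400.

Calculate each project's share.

Equal tier: $11,050 ÷ 5 = $2,210 apiece.
Remainder $28,350 by lane-miles (total 495.6): Harbor Plaza 8,054.24 → $8,050; Redwood Reservoir 4,461.86 → $4,460; Summit Corridor 5,011.02 → $5,010; Central Annex 6,933.05 → $6,930; Lower Pavilion 3,889.83 → $3,890.
Rounding difference +$10 on remainder applied to Harbor Plaza.
Totals: Harbor Plaza $2,210 + $8,060 = $10,270; Redwood Reservoir $2,210 + $4,460 = $6,670; Summit Corridor $2,210 + $5,010 = $7,220; Central Annex $2,210 + $6,930 = $9,140; Lower Pavilion $2,210 + $3,890 = $6,100.

Harbor Plaza: $10,270 | Redwood Reservoir: $6,670 | Summit Corridor: $7,220 | Central Annex: $9,140 | Lower Pavilion: $6,100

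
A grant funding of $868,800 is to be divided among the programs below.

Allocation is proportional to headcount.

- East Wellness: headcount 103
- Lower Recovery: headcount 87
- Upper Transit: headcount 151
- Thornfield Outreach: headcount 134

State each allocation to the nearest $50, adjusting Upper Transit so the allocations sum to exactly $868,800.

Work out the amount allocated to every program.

East Wellness: $188,400 | Lower Recovery: $159,150 | Upper Transit: $276,150 | Thornfield Outreach: $245,100

Sum of headcount: 475.
Unrounded shares: East Wellness 103/475 × $868,800 = 188,392.42; Lower Recovery 87/475 × $868,800 = 159,127.58; Upper Transit 151/475 × $868,800 = 276,186.95; Thornfield Outreach 134/475 × $868,800 = 245,093.05.
After rounding ($50): East Wellness $188,400; Lower Recovery $159,150; Upper Transit $276,200; Thornfield Outreach $245,100. Sum = $868,850.
Difference $868,800 − $868,850 = −$50 applied to Upper Transit: Upper Transit becomes $276,150.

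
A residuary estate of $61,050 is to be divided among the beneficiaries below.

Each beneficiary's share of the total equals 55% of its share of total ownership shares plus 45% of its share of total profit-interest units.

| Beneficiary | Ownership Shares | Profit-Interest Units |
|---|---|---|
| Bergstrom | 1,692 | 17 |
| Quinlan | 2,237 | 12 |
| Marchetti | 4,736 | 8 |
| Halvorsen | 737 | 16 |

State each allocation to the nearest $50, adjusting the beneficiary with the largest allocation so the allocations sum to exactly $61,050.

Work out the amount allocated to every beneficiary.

Ownership shares total 9,402; profit-interest units total 53.
Blended shares (55% ownership shares + 45% profit-interest units): Bergstrom 0.2433; Quinlan 0.2327; Marchetti 0.3450; Halvorsen 0.1790.
Pro-rata amounts: Bergstrom 14,854.60; Quinlan 14,209.22; Marchetti 21,060.54; Halvorsen 10,925.64.
After rounding ($50): Bergstrom $14,850; Quinlan $14,200; Marchetti $21,050; Halvorsen $10,950. Sum = $61,050.
Rounded total matches; no reconciliation needed.

Bergstrom: $14,850; Quinlan: $14,200; Marchetti: $21,050; Halvorsen: $10,950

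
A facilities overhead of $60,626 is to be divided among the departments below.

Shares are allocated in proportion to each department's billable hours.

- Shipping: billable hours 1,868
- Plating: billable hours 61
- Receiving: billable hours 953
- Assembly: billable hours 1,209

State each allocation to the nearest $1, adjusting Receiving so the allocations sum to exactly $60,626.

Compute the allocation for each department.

Sum of billable hours: 4,091.
Unrounded shares: Shipping 1,868/4,091 × $60,626 = 27,682.56; Plating 61/4,091 × $60,626 = 903.98; Receiving 953/4,091 × $60,626 = 14,122.85; Assembly 1,209/4,091 × $60,626 = 17,916.61.
Rounded to nearest $1: Shipping $27,683; Plating $904; Receiving $14,123; Assembly $17,917. Sum = $60,627.
Difference $60,626 − $60,627 = −$1 applied to Receiving: Receiving becomes $14,122.

Shipping: $27,683; Plating: $904; Receiving: $14,122; Assembly: $17,917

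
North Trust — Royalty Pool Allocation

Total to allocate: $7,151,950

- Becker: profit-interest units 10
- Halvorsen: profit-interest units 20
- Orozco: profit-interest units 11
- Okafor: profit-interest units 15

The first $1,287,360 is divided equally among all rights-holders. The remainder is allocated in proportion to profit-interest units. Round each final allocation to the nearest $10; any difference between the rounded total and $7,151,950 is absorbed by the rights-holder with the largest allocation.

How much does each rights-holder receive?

Becker: $1,369,090 · Halvorsen: $2,416,340 · Orozco: $1,473,810 · Okafor: $1,892,710

First tranche $1,287,360 split equally: $321,840 each.
Remainder $5,864,590 by profit-interest units (total 56): Becker 1,047,248.21 → $1,047,250; Halvorsen 2,094,496.43 → $2,094,500; Orozco 1,151,973.04 → $1,151,970; Okafor 1,570,872.32 → $1,570,870.
Totals: Becker $321,840 + $1,047,250 = $1,369,090; Halvorsen $321,840 + $2,094,500 = $2,416,340; Orozco $321,840 + $1,151,970 = $1,473,810; Okafor $321,840 + $1,570,870 = $1,892,710.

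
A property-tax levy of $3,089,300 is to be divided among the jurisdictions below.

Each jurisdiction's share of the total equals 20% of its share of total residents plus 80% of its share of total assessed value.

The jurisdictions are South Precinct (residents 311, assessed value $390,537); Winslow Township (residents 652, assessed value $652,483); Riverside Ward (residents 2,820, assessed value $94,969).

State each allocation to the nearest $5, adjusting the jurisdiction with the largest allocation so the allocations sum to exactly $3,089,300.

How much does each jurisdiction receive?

Residents total 3,783; assessed value total 1,137,989.
Blended shares (20% residents + 80% assessed value): South Precinct 0.2910; Winslow Township 0.4932; Riverside Ward 0.2159.
Raw shares: South Precinct 898,947.18; Winslow Township 1,523,525.22; Riverside Ward 666,827.60.
Rounded to nearest $5: South Precinct $898,945; Winslow Township $1,523,525; Riverside Ward $666,830. Sum = $3,089,300.
No rounding difference to absorb.

South Precinct: $898,945 · Winslow Township: $1,523,525 · Riverside Ward: $666,830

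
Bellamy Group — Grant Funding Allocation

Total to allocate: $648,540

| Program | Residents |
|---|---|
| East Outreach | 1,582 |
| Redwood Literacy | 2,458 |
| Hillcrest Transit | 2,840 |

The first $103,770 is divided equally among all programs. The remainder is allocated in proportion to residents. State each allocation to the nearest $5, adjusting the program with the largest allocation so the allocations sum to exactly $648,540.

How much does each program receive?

Equal tier: $103,770 ÷ 3 = $34,590 apiece.
Remainder $544,770 by residents (total 6,880): East Outreach 125,265.43 → $125,265; Redwood Literacy 194,628.58 → $194,630; Hillcrest Transit 224,875.99 → $224,875.
Totals: East Outreach $34,590 + $125,265 = $159,855; Redwood Literacy $34,590 + $194,630 = $229,220; Hillcrest Transit $34,590 + $224,875 = $259,465.

East Outreach: $159,855 | Redwood Literacy: $229,220 | Hillcrest Transit: $259,465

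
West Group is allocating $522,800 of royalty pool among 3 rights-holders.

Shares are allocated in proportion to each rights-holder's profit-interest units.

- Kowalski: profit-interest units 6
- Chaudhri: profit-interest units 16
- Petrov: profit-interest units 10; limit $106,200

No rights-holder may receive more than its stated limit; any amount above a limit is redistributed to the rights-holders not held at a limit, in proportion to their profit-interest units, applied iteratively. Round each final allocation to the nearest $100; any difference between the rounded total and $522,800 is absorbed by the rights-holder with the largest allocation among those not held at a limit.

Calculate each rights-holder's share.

Total profit-interest units = 32.
Proportional shares (ignoring caps): Kowalski 98,025.00; Chaudhri 261,400.00; Petrov 163,375.00.
Cap binds for Petrov ($106,200); balance $416,600 reallocated over remaining profit-interest units 22.
Remaining shares: Kowalski 113,618.18 → $113,600; Chaudhri 302,981.82 → $303,000.

Kowalski: $113,600 · Chaudhri: $303,000 · Petrov: $106,200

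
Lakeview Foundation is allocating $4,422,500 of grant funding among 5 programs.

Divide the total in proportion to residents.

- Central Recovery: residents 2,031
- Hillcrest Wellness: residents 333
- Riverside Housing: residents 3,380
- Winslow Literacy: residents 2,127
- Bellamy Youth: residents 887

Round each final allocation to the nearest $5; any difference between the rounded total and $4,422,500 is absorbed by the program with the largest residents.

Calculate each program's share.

Central Recovery: $1,025,590; Hillcrest Wellness: $168,155; Riverside Housing: $1,706,785; Winslow Literacy: $1,074,065; Bellamy Youth: $447,905

Residents total: 8,758.
Proportional shares: Central Recovery 2,031/8,758 × $4,422,500 = 1,025,587.75; Hillcrest Wellness 333/8,758 × $4,422,500 = 168,153.97; Riverside Housing 3,380/8,758 × $4,422,500 = 1,706,788.08; Winslow Literacy 2,127/8,758 × $4,422,500 = 1,074,064.57; Bellamy Youth 887/8,758 × $4,422,500 = 447,905.63.
At nearest $5: Central Recovery $1,025,590; Hillcrest Wellness $168,155; Riverside Housing $1,706,790; Winslow Literacy $1,074,065; Bellamy Youth $447,905. Sum = $4,422,505.
Difference $4,422,500 − $4,422,505 = −$5 applied to largest residents (Riverside Housing): Riverside Housing becomes $1,706,785.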